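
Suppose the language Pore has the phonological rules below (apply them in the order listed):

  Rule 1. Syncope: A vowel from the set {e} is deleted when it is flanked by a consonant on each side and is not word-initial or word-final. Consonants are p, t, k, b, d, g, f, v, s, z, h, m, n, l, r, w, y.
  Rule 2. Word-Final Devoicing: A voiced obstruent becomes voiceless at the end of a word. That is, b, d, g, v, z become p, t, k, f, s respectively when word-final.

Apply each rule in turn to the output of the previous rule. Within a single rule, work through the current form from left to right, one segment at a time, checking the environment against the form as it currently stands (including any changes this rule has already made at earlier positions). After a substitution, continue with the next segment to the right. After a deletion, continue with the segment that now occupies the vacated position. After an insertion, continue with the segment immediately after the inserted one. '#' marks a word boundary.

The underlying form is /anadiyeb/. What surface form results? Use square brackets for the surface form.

[anadiyp]

Rule 1 Syncope: [anadiyeb] → [anadiyb]
Rule 2 Word-Final Devoicing: [anadiyb] → [anadiyp]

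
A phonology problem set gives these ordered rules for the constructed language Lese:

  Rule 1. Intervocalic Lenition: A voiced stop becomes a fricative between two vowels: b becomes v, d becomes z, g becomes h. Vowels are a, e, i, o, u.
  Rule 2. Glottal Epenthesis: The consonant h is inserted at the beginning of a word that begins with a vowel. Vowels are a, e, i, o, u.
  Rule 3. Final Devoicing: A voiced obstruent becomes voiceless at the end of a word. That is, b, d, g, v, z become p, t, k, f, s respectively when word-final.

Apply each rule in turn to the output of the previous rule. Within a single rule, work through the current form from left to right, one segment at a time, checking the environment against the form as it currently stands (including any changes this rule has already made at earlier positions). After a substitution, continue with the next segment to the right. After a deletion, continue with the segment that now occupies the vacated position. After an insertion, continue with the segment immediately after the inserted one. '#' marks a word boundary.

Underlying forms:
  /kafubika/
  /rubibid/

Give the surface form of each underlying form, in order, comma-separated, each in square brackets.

/kafubika/:
  Rule 1 Intervocalic Lenition: [kafubika] → [kafuvika]
  Rule 2 Glottal Epenthesis: no change — [kafuvika]
  Rule 3 Final Devoicing: no change — [kafuvika]
/rubibid/:
  Rule 1 Intervocalic Lenition: [rubibid] → [ruvivid]
  Rule 2 Glottal Epenthesis: no change — [ruvivid]
  Rule 3 Final Devoicing: [ruvivid] → [ruvivit]

[kafuvika], [ruvivit]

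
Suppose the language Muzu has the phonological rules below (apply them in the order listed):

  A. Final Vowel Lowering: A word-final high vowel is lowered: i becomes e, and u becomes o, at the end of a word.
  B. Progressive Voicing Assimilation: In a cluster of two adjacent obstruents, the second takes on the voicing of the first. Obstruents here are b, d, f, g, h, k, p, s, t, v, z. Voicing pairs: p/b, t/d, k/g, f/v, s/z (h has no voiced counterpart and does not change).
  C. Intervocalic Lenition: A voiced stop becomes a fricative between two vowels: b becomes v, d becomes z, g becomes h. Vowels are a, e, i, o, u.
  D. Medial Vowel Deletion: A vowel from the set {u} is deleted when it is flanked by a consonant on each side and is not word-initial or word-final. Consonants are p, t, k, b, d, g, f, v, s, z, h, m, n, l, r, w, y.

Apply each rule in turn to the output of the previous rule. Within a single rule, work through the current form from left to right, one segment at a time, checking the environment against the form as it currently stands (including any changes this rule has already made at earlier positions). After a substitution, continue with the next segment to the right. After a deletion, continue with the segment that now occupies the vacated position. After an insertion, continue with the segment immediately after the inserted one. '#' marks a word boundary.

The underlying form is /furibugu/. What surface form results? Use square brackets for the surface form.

[frivho]

A Final Vowel Lowering: [furibugu] → [furibugo]
B Progressive Voicing Assimilation: no change — [furibugo]
C Intervocalic Lenition: [furibugo] → [furivuho]
D Medial Vowel Deletion: [furivuho] → [frivho]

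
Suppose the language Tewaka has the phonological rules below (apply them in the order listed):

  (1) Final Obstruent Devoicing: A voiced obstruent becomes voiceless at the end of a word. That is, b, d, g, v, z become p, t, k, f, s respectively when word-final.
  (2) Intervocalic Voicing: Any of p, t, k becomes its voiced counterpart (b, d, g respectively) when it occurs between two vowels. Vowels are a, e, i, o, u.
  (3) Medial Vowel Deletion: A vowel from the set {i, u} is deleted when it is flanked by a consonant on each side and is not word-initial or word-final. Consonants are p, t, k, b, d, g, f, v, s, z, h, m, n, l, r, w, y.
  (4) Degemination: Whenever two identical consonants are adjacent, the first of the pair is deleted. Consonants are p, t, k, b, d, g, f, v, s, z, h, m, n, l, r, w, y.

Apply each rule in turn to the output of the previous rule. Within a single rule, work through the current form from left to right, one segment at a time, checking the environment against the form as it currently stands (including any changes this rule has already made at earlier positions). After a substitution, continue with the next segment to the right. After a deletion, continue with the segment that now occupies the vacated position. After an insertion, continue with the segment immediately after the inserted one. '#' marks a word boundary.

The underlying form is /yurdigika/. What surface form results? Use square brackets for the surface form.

(1) Final Obstruent Devoicing: no change — [yurdigika]
(2) Intervocalic Voicing: [yurdigika] → [yurdigiga]
(3) Medial Vowel Deletion: [yurdigiga] → [yrdgga]
(4) Degemination: [yrdgga] → [yrdga]

[yrdga]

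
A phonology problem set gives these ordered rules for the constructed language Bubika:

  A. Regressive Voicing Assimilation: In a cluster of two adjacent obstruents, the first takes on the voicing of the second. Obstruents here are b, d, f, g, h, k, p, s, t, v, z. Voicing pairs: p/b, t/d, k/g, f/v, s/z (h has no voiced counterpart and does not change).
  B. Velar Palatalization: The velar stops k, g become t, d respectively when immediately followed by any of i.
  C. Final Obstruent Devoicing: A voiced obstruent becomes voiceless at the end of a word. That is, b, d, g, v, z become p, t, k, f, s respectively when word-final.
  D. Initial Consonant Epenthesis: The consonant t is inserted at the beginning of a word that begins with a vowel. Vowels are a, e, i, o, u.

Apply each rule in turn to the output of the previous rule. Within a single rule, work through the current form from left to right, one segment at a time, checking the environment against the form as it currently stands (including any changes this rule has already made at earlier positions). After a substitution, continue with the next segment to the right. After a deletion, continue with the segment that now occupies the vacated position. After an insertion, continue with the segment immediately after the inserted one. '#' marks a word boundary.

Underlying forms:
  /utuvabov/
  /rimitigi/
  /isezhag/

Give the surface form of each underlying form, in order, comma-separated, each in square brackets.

[tutuvabof], [rimitidi], [tiseshak]

/utuvabov/:
  A Regressive Voicing Assimilation: no change — [utuvabov]
  B Velar Palatalization: no change — [utuvabov]
  C Final Obstruent Devoicing: [utuvabov] → [utuvabof]
  D Initial Consonant Epenthesis: [utuvabof] → [tutuvabof]
/rimitigi/:
  A Regressive Voicing Assimilation: no change — [rimitigi]
  B Velar Palatalization: [rimitigi] → [rimitidi]
  C Final Obstruent Devoicing: no change — [rimitidi]
  D Initial Consonant Epenthesis: no change — [rimitidi]
/isezhag/:
  A Regressive Voicing Assimilation: [isezhag] → [iseshag]
  B Velar Palatalization: no change — [iseshag]
  C Final Obstruent Devoicing: [iseshag] → [iseshak]
  D Initial Consonant Epenthesis: [iseshak] → [tiseshak]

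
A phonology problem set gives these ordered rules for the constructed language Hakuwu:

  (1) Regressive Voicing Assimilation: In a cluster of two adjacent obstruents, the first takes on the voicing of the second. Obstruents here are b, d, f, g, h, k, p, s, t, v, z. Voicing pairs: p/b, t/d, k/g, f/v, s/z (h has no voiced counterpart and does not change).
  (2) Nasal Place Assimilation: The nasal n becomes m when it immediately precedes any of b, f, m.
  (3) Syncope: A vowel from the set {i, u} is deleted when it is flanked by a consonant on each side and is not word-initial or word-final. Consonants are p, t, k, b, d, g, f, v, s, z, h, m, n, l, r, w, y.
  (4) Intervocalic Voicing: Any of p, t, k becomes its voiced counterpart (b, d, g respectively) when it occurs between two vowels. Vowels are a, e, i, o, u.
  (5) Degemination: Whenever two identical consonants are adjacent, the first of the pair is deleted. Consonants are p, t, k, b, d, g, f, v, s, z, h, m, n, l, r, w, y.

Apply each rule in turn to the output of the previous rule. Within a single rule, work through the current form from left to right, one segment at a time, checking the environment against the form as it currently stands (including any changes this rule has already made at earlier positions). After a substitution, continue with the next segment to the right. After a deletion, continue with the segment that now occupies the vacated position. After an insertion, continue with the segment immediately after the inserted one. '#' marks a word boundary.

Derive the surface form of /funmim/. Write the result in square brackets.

[fm]

(1) Regressive Voicing Assimilation: no change — [funmim]
(2) Nasal Place Assimilation: [funmim] → [fummim]
(3) Syncope: [fummim] → [fmmm]
(4) Intervocalic Voicing: no change — [fmmm]
(5) Degemination: [fmmm] → [fm]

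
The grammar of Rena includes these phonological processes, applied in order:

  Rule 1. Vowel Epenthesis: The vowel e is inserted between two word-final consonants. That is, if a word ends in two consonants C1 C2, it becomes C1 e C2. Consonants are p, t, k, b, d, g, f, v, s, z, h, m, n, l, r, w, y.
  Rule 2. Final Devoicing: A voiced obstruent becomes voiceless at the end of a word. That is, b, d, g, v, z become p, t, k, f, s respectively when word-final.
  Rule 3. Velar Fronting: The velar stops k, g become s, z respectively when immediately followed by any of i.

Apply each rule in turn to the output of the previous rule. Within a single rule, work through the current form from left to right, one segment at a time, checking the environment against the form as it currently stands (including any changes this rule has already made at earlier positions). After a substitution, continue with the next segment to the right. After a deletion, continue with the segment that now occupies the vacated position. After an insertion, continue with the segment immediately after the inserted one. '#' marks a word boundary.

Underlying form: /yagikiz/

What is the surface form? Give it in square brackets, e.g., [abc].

[yazisis]

Rule 1 Vowel Epenthesis: no change — [yagikiz]
Rule 2 Final Devoicing: [yagikiz] → [yagikis]
Rule 3 Velar Fronting: [yagikis] → [yazisis]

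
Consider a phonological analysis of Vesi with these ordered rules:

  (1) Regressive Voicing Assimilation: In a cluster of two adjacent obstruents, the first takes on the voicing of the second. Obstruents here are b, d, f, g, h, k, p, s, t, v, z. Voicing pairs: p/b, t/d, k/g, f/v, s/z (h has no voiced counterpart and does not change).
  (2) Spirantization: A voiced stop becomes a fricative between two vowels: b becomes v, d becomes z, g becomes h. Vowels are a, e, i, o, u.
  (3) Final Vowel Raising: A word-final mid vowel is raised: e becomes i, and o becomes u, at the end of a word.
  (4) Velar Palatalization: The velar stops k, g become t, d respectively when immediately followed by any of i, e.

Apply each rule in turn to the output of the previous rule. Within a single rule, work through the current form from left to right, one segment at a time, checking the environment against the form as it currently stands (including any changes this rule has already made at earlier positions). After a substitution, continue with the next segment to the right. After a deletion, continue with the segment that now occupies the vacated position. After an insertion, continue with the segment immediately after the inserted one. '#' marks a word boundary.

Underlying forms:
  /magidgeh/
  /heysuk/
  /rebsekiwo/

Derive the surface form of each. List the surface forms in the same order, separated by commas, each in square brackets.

[mahiddeh], [heysuk], [repsetiwu]

/magidgeh/:
  (1) Regressive Voicing Assimilation: no change — [magidgeh]
  (2) Spirantization: [magidgeh] → [mahidgeh]
  (3) Final Vowel Raising: no change — [mahidgeh]
  (4) Velar Palatalization: [mahidgeh] → [mahiddeh]
/heysuk/:
  (1) Regressive Voicing Assimilation: no change — [heysuk]
  (2) Spirantization: no change — [heysuk]
  (3) Final Vowel Raising: no change — [heysuk]
  (4) Velar Palatalization: no change — [heysuk]
/rebsekiwo/:
  (1) Regressive Voicing Assimilation: [rebsekiwo] → [repsekiwo]
  (2) Spirantization: no change — [repsekiwo]
  (3) Final Vowel Raising: [repsekiwo] → [repsekiwu]
  (4) Velar Palatalization: [repsekiwu] → [repsetiwu]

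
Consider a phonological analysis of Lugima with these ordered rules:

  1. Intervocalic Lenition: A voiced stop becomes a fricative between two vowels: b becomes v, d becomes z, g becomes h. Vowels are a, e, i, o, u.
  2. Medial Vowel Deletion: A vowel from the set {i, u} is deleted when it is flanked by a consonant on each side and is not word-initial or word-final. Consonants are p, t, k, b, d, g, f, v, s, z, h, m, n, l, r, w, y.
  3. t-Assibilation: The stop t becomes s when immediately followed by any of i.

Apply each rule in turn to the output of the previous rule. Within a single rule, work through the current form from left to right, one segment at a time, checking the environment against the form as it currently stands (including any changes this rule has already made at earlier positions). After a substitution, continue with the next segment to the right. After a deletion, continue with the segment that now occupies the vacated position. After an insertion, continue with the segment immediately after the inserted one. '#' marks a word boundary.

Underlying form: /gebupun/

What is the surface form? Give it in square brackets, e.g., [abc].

1 Intervocalic Lenition: [gebupun] → [gevupun]
2 Medial Vowel Deletion: [gevupun] → [gevpn]
3 t-Assibilation: no change — [gevpn]

[gevpn]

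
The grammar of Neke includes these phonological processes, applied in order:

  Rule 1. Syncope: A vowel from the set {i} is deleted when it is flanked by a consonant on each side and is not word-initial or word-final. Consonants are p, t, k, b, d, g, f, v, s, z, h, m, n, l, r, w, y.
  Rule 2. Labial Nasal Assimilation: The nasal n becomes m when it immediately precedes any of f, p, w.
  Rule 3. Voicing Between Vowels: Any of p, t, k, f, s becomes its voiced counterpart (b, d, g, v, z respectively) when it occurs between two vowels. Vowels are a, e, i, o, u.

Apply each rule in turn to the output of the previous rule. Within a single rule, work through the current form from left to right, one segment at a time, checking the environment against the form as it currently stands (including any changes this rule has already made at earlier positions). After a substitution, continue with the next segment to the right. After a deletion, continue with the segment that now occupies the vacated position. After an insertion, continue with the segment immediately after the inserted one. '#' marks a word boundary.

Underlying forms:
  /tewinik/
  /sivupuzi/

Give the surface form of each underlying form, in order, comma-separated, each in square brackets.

[tewnk], [svubuzi]

/tewinik/:
  Rule 1 Syncope: [tewinik] → [tewnk]
  Rule 2 Labial Nasal Assimilation: no change — [tewnk]
  Rule 3 Voicing Between Vowels: no change — [tewnk]
/sivupuzi/:
  Rule 1 Syncope: [sivupuzi] → [svupuzi]
  Rule 2 Labial Nasal Assimilation: no change — [svupuzi]
  Rule 3 Voicing Between Vowels: [svupuzi] → [svubuzi]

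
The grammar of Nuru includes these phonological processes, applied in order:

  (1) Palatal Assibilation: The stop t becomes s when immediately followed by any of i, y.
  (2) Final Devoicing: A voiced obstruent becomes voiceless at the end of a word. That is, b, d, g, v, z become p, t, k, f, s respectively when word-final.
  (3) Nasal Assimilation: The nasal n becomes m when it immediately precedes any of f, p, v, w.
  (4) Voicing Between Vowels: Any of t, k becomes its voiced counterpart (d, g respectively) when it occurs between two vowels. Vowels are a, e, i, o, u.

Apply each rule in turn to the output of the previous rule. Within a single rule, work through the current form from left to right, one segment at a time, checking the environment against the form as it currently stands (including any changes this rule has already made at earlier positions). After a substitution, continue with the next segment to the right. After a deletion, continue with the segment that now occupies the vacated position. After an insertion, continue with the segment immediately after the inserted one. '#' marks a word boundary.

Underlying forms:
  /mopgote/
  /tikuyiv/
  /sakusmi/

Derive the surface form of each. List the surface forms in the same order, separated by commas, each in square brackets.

/mopgote/:
  (1) Palatal Assibilation: no change — [mopgote]
  (2) Final Devoicing: no change — [mopgote]
  (3) Nasal Assimilation: no change — [mopgote]
  (4) Voicing Between Vowels: [mopgote] → [mopgode]
/tikuyiv/:
  (1) Palatal Assibilation: [tikuyiv] → [sikuyiv]
  (2) Final Devoicing: [sikuyiv] → [sikuyif]
  (3) Nasal Assimilation: no change — [sikuyif]
  (4) Voicing Between Vowels: [sikuyif] → [siguyif]
/sakusmi/:
  (1) Palatal Assibilation: no change — [sakusmi]
  (2) Final Devoicing: no change — [sakusmi]
  (3) Nasal Assimilation: no change — [sakusmi]
  (4) Voicing Between Vowels: [sakusmi] → [sagusmi]

[mopgode], [siguyif], [sagusmi]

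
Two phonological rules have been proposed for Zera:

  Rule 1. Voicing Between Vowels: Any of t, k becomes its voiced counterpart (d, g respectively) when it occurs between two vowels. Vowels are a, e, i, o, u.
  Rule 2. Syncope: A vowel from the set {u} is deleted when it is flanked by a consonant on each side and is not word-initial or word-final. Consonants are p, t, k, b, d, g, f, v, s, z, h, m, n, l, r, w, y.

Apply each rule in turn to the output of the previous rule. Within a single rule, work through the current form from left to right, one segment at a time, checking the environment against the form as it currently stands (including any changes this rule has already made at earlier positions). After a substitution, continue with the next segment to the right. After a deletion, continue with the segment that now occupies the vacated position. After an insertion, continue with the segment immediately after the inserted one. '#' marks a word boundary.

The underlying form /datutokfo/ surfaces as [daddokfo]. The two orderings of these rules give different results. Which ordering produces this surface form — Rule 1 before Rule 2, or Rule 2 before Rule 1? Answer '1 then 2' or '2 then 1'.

Order 1 then 2:
  1 Voicing Between Vowels: [datutokfo] → [dadudokfo]
  2 Syncope: [dadudokfo] → [daddokfo]
  result: [daddokfo]
Order 2 then 1:
  2 Syncope: [datutokfo] → [dattokfo]
  1 Voicing Between Vowels: no change — [dattokfo]
  result: [dattokfo]

1 then 2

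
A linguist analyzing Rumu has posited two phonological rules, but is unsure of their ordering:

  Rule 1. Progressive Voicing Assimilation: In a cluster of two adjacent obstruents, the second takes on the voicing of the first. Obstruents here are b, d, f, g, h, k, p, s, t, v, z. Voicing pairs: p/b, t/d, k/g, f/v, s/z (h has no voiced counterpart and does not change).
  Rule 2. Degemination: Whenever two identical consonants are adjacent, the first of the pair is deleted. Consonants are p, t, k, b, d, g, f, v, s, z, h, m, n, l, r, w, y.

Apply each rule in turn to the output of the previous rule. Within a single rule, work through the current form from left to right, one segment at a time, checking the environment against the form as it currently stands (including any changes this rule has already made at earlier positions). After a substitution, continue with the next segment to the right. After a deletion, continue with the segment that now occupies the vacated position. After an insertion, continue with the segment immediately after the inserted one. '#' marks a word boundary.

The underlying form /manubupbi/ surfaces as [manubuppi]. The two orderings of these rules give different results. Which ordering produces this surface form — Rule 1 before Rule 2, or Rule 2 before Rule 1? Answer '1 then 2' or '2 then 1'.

Order 1 then 2:
  1 Progressive Voicing Assimilation: [manubupbi] → [manubuppi]
  2 Degemination: [manubuppi] → [manubupi]
  result: [manubupi]
Order 2 then 1:
  2 Degemination: no change — [manubupbi]
  1 Progressive Voicing Assimilation: [manubupbi] → [manubuppi]
  result: [manubuppi]

2 then 1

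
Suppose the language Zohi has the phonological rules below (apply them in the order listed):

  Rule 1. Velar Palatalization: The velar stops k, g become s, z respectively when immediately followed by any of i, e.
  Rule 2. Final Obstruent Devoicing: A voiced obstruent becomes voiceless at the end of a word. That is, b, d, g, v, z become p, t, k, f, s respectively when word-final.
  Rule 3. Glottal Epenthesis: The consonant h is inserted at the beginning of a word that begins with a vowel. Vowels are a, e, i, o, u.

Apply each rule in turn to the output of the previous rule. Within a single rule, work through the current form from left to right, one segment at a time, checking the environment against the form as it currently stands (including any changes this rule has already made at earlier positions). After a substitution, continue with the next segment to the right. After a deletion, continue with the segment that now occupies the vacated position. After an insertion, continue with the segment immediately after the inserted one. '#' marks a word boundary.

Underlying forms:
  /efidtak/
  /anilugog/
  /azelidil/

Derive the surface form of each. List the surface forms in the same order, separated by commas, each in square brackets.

[hefidtak], [hanilugok], [hazelidil]

/efidtak/:
  Rule 1 Velar Palatalization: no change — [efidtak]
  Rule 2 Final Obstruent Devoicing: no change — [efidtak]
  Rule 3 Glottal Epenthesis: [efidtak] → [hefidtak]
/anilugog/:
  Rule 1 Velar Palatalization: no change — [anilugog]
  Rule 2 Final Obstruent Devoicing: [anilugog] → [anilugok]
  Rule 3 Glottal Epenthesis: [anilugok] → [hanilugok]
/azelidil/:
  Rule 1 Velar Palatalization: no change — [azelidil]
  Rule 2 Final Obstruent Devoicing: no change — [azelidil]
  Rule 3 Glottal Epenthesis: [azelidil] → [hazelidil]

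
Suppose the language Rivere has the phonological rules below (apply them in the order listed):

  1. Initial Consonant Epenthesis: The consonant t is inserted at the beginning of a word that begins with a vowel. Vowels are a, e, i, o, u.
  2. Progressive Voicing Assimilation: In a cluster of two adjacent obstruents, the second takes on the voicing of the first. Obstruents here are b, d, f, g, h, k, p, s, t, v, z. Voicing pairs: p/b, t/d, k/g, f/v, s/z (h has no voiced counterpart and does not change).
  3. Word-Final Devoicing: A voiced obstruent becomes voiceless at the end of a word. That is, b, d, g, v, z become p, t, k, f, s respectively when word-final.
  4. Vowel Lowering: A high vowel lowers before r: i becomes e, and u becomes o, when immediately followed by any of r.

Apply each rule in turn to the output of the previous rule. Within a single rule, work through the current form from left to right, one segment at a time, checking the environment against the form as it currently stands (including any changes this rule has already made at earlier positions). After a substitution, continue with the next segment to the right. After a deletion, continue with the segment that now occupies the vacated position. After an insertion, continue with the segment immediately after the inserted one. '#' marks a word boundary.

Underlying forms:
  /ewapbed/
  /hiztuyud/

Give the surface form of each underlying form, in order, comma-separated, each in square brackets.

/ewapbed/:
  1 Initial Consonant Epenthesis: [ewapbed] → [tewapbed]
  2 Progressive Voicing Assimilation: [tewapbed] → [tewapped]
  3 Word-Final Devoicing: [tewapped] → [tewappet]
  4 Vowel Lowering: no change — [tewappet]
/hiztuyud/:
  1 Initial Consonant Epenthesis: no change — [hiztuyud]
  2 Progressive Voicing Assimilation: [hiztuyud] → [hizduyud]
  3 Word-Final Devoicing: [hizduyud] → [hizduyut]
  4 Vowel Lowering: no change — [hizduyut]

[tewappet], [hizduyut]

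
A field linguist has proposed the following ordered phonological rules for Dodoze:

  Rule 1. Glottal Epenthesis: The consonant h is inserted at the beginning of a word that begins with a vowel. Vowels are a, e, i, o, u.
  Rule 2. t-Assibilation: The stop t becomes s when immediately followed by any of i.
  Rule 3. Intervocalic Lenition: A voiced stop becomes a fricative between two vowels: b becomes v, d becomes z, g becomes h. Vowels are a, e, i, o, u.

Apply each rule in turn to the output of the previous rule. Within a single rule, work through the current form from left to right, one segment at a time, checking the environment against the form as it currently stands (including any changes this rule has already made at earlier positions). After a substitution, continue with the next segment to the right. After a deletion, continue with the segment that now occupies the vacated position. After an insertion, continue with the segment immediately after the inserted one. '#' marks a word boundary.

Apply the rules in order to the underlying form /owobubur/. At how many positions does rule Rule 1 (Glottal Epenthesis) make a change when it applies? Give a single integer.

Rule 1 Glottal Epenthesis: [owobubur] → [howobubur]
Rule 2 t-Assibilation: no change — [howobubur]
Rule 3 Intervocalic Lenition: [howobubur] → [howovuvur]
Rule Rule 1 changed 1 position(s).

1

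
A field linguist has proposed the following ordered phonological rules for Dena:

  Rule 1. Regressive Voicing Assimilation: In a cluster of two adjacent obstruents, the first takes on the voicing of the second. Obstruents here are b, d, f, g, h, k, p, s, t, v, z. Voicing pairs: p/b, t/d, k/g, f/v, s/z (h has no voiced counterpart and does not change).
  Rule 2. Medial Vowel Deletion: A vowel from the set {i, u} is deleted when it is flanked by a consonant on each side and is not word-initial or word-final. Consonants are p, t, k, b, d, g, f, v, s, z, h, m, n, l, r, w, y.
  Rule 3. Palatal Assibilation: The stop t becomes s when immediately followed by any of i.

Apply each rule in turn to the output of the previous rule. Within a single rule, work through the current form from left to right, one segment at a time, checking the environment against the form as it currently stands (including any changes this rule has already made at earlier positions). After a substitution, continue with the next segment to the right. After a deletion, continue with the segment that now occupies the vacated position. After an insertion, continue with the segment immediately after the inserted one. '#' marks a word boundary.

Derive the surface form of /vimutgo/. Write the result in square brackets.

[vmdgo]

Rule 1 Regressive Voicing Assimilation: [vimutgo] → [vimudgo]
Rule 2 Medial Vowel Deletion: [vimudgo] → [vmdgo]
Rule 3 Palatal Assibilation: no change — [vmdgo]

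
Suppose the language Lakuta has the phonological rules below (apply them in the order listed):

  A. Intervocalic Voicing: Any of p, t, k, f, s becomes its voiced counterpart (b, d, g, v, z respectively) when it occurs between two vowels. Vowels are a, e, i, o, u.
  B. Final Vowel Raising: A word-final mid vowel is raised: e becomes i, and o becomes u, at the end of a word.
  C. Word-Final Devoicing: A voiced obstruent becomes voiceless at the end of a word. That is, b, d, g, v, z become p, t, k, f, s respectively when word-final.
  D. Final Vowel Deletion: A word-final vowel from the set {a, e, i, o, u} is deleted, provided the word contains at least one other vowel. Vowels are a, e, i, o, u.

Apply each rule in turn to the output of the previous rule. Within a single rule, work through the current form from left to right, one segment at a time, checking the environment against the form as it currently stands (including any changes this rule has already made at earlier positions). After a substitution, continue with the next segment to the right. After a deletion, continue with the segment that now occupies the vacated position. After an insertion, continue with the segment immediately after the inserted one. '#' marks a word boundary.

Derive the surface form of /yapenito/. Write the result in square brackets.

[yabenid]

A Intervocalic Voicing: [yapenito] → [yabenido]
B Final Vowel Raising: [yabenido] → [yabenidu]
C Word-Final Devoicing: no change — [yabenidu]
D Final Vowel Deletion: [yabenidu] → [yabenid]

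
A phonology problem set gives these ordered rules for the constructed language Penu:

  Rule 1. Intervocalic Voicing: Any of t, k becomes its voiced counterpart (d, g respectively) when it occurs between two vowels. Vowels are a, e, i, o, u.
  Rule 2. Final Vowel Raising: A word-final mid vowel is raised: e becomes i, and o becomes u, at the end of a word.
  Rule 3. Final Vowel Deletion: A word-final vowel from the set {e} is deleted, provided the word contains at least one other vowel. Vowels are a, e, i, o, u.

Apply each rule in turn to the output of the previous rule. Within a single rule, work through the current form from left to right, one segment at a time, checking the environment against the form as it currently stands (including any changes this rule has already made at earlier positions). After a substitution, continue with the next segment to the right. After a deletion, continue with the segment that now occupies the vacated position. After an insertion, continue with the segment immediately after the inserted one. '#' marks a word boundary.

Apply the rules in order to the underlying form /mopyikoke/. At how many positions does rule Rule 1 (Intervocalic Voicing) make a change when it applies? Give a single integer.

Rule 1 Intervocalic Voicing: [mopyikoke] → [mopyigoge]
Rule 2 Final Vowel Raising: [mopyigoge] → [mopyigogi]
Rule 3 Final Vowel Deletion: no change — [mopyigogi]
Rule Rule 1 changed 2 position(s).

2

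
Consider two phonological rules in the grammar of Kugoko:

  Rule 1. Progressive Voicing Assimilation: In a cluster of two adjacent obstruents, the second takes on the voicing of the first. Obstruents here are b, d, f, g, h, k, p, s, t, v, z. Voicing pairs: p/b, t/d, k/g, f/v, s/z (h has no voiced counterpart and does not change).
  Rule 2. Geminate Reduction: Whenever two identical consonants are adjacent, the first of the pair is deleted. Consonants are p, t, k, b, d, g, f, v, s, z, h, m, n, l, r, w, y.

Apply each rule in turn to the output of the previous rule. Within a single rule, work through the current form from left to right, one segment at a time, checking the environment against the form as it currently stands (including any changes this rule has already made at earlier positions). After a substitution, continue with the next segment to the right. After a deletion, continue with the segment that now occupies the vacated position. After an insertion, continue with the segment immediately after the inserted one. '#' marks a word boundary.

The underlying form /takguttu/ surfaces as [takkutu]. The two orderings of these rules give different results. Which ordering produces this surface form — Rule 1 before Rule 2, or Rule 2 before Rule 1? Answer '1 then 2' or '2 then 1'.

Order 1 then 2:
  1 Progressive Voicing Assimilation: [takguttu] → [takkuttu]
  2 Geminate Reduction: [takkuttu] → [takutu]
  result: [takutu]
Order 2 then 1:
  2 Geminate Reduction: [takguttu] → [takgutu]
  1 Progressive Voicing Assimilation: [takgutu] → [takkutu]
  result: [takkutu]

2 then 1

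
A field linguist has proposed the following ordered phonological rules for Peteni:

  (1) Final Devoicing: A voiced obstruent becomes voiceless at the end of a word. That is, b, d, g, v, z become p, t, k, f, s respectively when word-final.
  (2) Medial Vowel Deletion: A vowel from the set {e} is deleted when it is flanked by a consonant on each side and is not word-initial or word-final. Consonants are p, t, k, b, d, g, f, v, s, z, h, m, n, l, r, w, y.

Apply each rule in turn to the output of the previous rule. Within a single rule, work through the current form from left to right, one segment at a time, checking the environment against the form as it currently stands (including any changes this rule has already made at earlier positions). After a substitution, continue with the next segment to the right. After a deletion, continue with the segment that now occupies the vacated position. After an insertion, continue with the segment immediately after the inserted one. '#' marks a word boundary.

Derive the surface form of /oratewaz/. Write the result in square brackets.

(1) Final Devoicing: [oratewaz] → [oratewas]
(2) Medial Vowel Deletion: [oratewas] → [oratwas]

[oratwas]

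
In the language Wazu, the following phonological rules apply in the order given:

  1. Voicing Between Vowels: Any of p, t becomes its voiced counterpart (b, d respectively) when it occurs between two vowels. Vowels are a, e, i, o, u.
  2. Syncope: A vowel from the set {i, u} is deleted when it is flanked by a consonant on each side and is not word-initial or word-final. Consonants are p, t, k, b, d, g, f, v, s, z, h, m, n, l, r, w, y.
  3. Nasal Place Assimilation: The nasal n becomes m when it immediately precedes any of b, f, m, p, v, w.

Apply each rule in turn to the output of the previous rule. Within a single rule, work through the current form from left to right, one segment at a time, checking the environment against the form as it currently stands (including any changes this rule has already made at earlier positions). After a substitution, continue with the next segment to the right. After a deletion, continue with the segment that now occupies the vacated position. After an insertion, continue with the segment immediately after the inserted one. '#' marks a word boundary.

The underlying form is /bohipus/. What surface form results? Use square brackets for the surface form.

1 Voicing Between Vowels: [bohipus] → [bohibus]
2 Syncope: [bohibus] → [bohbs]
3 Nasal Place Assimilation: no change — [bohbs]

[bohbs]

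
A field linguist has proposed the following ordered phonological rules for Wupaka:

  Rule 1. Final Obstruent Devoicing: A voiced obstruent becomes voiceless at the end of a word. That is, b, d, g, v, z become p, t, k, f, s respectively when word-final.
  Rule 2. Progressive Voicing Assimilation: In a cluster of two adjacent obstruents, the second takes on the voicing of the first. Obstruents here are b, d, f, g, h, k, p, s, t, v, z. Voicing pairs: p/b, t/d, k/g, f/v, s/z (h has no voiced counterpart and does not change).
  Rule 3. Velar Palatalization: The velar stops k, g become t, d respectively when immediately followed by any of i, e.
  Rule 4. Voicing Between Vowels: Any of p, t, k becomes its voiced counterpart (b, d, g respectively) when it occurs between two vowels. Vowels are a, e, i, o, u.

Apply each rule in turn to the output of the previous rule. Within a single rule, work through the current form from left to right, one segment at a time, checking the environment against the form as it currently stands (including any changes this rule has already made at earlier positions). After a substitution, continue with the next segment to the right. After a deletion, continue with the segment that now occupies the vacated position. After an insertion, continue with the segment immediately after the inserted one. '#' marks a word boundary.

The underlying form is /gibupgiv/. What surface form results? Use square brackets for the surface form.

[dibuptif]

Rule 1 Final Obstruent Devoicing: [gibupgiv] → [gibupgif]
Rule 2 Progressive Voicing Assimilation: [gibupgif] → [gibupkif]
Rule 3 Velar Palatalization: [gibupkif] → [dibuptif]
Rule 4 Voicing Between Vowels: no change — [dibuptif]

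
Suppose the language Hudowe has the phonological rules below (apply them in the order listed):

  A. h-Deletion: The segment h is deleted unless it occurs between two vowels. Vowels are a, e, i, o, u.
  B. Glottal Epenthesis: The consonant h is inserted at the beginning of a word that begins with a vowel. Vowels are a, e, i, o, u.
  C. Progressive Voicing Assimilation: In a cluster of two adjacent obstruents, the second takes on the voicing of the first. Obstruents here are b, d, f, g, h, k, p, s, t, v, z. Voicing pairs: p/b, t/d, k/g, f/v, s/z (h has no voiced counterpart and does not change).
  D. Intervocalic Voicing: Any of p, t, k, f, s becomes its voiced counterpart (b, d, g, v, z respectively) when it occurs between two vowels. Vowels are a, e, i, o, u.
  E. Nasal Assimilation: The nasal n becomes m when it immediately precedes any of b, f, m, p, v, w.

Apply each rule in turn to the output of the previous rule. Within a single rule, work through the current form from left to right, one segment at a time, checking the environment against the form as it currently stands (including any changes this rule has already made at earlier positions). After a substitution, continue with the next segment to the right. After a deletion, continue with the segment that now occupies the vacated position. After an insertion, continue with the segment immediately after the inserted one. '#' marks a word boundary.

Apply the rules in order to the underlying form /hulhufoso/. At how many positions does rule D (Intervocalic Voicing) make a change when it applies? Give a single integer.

A h-Deletion: [hulhufoso] → [ulufoso]
B Glottal Epenthesis: [ulufoso] → [hulufoso]
C Progressive Voicing Assimilation: no change — [hulufoso]
D Intervocalic Voicing: [hulufoso] → [huluvozo]
E Nasal Assimilation: no change — [huluvozo]
Rule D changed 2 position(s).

2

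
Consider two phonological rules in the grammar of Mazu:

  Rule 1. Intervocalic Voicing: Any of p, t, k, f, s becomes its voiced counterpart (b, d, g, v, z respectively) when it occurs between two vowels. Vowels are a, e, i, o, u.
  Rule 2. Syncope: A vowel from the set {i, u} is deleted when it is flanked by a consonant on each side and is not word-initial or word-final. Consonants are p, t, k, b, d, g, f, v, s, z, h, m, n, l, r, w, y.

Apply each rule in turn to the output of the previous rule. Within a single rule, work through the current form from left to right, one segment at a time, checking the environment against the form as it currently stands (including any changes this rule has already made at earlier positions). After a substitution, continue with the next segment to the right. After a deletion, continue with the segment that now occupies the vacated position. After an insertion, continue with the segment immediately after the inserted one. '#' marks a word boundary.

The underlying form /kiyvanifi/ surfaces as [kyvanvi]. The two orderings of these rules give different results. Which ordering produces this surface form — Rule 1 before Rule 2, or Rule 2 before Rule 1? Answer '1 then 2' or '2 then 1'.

1 then 2

Order 1 then 2:
  1 Intervocalic Voicing: [kiyvanifi] → [kiyvanivi]
  2 Syncope: [kiyvanivi] → [kyvanvi]
  result: [kyvanvi]
Order 2 then 1:
  2 Syncope: [kiyvanifi] → [kyvanfi]
  1 Intervocalic Voicing: no change — [kyvanfi]
  result: [kyvanfi]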